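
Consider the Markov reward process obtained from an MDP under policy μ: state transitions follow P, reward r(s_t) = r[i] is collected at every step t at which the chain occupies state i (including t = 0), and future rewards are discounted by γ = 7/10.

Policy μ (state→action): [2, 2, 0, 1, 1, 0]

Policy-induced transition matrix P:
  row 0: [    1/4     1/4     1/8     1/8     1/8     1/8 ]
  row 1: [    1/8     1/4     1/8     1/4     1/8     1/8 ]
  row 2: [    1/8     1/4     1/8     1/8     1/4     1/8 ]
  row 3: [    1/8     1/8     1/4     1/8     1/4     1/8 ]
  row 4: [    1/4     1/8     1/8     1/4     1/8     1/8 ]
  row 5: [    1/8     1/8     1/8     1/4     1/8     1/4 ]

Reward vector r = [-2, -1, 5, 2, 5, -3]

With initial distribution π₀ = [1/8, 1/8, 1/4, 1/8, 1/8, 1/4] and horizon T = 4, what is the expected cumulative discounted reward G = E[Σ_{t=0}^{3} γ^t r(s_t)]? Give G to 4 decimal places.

G = 2.5125

t=0: π = [0.1250, 0.1250, 0.2500, 0.1250, 0.1250, 0.2500], E[r] = 1.0000, γ^t·E[r] = 1.000000, running G = 1.000000
t=1: π = [0.1563, 0.1875, 0.1406, 0.1875, 0.1719, 0.1563], E[r] = 0.9688, γ^t·E[r] = 0.678125, running G = 1.678125
t=2: π = [0.1660, 0.1855, 0.1484, 0.1895, 0.1660, 0.1445], E[r] = 1.0000, γ^t·E[r] = 0.490000, running G = 2.168125
t=3: π = [0.1665, 0.1875, 0.1487, 0.1870, 0.1672, 0.1431], E[r] = 1.0039, γ^t·E[r] = 0.344340, running G = 2.512465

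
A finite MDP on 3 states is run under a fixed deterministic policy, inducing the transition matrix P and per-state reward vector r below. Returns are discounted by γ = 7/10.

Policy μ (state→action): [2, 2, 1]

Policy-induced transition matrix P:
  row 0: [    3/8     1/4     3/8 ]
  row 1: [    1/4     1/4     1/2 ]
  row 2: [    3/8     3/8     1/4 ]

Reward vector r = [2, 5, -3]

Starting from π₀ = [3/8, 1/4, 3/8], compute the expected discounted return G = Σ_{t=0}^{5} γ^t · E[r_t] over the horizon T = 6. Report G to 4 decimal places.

G = 2.9485

t=0: π = [0.3750, 0.2500, 0.3750], E[r] = 0.8750, γ^t·E[r] = 0.875000, running G = 0.875000
t=1: π = [0.3438, 0.2969, 0.3594], E[r] = 1.0938, γ^t·E[r] = 0.765625, running G = 1.640625
t=2: π = [0.3379, 0.2949, 0.3672], E[r] = 1.0488, γ^t·E[r] = 0.513926, running G = 2.154551
t=3: π = [0.3381, 0.2959, 0.3660], E[r] = 1.0579, γ^t·E[r] = 0.362846, running G = 2.517397
t=4: π = [0.3380, 0.2957, 0.3662], E[r] = 1.0560, γ^t·E[r] = 0.253553, running G = 2.770950
t=5: π = [0.3380, 0.2958, 0.3662], E[r] = 1.0564, γ^t·E[r] = 0.177549, running G = 2.948499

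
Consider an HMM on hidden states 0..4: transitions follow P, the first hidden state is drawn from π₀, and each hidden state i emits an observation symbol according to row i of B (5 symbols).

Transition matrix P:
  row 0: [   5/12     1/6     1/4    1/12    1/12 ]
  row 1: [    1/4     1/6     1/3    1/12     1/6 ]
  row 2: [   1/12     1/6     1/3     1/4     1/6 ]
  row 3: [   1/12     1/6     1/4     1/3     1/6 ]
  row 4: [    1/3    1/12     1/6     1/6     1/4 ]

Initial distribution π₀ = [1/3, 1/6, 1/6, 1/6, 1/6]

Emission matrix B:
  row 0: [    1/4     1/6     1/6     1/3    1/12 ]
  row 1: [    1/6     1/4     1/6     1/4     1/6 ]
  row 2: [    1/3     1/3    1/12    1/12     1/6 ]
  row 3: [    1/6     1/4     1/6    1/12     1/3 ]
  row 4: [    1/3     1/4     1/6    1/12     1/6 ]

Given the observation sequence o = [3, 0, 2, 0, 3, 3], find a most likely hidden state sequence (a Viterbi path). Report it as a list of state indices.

path = [0, 0, 0, 0, 0, 0]

t=0: δ = [1.111e-01, 4.167e-02, 1.389e-02, 1.389e-02, 1.389e-02]  (obs o_0=3)
t=1: δ = [1.157e-02, 3.086e-03, 9.259e-03, 1.543e-03, 3.086e-03]  ψ = [0, 0, 0, 0, 0]  (obs o_1=0)
t=2: δ = [8.038e-04, 3.215e-04, 2.572e-04, 3.858e-04, 2.572e-04]  ψ = [0, 0, 2, 2, 2]  (obs o_2=2)
t=3: δ = [8.372e-05, 2.233e-05, 6.698e-05, 2.143e-05, 2.233e-05]  ψ = [0, 0, 0, 3, 0]  (obs o_3=0)
t=4: δ = [1.163e-05, 3.489e-06, 1.861e-06, 1.395e-06, 9.303e-07]  ψ = [0, 0, 2, 2, 2]  (obs o_4=3)
t=5: δ = [1.615e-06, 4.845e-07, 2.423e-07, 8.075e-08, 8.075e-08]  ψ = [0, 0, 0, 0, 0]  (obs o_5=3)
backtrack: best end state = 0; path = [0, 0, 0, 0, 0, 0]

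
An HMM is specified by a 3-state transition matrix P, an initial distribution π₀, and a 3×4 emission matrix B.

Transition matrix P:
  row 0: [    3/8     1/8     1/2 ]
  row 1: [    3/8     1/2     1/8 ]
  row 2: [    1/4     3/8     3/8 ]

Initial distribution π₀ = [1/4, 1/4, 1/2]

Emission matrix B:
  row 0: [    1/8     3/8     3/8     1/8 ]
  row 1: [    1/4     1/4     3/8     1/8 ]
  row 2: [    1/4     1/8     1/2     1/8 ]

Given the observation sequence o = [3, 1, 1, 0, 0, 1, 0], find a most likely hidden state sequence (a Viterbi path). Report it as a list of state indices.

path = [2, 1, 1, 1, 1, 0, 2]

t=0: δ = [3.125e-02, 3.125e-02, 6.250e-02]  (obs o_0=3)
t=1: δ = [5.859e-03, 5.859e-03, 2.930e-03]  ψ = [2, 2, 2]  (obs o_1=1)
t=2: δ = [8.240e-04, 7.324e-04, 3.662e-04]  ψ = [0, 1, 0]  (obs o_2=1)
t=3: δ = [3.862e-05, 9.155e-05, 1.030e-04]  ψ = [0, 1, 0]  (obs o_3=0)
t=4: δ = [4.292e-06, 1.144e-05, 9.656e-06]  ψ = [1, 1, 2]  (obs o_4=0)
t=5: δ = [1.609e-06, 1.431e-06, 4.526e-07]  ψ = [1, 1, 2]  (obs o_5=1)
t=6: δ = [7.544e-08, 1.788e-07, 2.012e-07]  ψ = [0, 1, 0]  (obs o_6=0)
backtrack: best end state = 2; path = [2, 1, 1, 1, 1, 0, 2]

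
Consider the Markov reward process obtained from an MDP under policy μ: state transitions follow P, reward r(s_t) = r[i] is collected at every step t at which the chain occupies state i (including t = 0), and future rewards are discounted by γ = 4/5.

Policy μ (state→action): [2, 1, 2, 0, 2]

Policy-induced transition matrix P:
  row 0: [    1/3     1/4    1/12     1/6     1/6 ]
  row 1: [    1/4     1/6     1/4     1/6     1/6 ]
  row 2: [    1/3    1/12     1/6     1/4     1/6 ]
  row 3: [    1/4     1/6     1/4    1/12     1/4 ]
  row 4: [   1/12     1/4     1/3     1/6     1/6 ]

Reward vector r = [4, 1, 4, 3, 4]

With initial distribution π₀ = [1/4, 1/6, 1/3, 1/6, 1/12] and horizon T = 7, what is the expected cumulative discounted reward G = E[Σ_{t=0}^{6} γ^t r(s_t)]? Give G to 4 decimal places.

G = 13.0220

t=0: π = [0.2500, 0.1667, 0.3333, 0.1667, 0.0833], E[r] = 3.3333, γ^t·E[r] = 3.333333, running G = 3.333333
t=1: π = [0.2847, 0.1667, 0.1875, 0.1806, 0.1806], E[r] = 3.3194, γ^t·E[r] = 2.655556, running G = 5.988889
t=2: π = [0.2593, 0.1898, 0.2020, 0.1672, 0.1817], E[r] = 3.2633, γ^t·E[r] = 2.088519, running G = 8.077407
t=3: π = [0.2582, 0.1866, 0.2051, 0.1696, 0.1806], E[r] = 3.2707, γ^t·E[r] = 1.674593, running G = 9.752000
t=4: π = [0.2585, 0.1861, 0.2049, 0.1696, 0.1808], E[r] = 3.2720, γ^t·E[r] = 1.340194, running G = 11.092194
t=5: π = [0.2585, 0.1862, 0.2049, 0.1696, 0.1808], E[r] = 3.2718, γ^t·E[r] = 1.072103, running G = 12.164298
t=6: π = [0.2585, 0.1862, 0.2049, 0.1696, 0.1808], E[r] = 3.2718, γ^t·E[r] = 0.857682, running G = 13.021979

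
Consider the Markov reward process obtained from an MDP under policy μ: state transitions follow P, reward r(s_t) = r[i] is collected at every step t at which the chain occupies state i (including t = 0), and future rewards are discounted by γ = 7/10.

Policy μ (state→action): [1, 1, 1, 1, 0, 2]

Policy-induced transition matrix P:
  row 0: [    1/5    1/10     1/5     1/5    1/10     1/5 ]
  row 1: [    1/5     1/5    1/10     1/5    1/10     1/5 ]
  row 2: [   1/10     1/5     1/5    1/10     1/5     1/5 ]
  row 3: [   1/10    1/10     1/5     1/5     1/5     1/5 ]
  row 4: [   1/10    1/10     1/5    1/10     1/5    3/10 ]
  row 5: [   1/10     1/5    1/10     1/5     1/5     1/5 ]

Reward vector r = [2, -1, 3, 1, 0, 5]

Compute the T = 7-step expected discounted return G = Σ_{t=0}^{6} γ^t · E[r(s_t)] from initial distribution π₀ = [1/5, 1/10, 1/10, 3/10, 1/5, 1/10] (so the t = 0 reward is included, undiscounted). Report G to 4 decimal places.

G = 5.2639

t=0: π = [0.2000, 0.1000, 0.1000, 0.3000, 0.2000, 0.1000], E[r] = 1.4000, γ^t·E[r] = 1.400000, running G = 1.400000
t=1: π = [0.1300, 0.1300, 0.1800, 0.1700, 0.1700, 0.2200], E[r] = 1.9400, γ^t·E[r] = 1.358000, running G = 2.758000
t=2: π = [0.1260, 0.1530, 0.1650, 0.1650, 0.1740, 0.2170], E[r] = 1.8440, γ^t·E[r] = 0.903560, running G = 3.661560
t=3: π = [0.1279, 0.1535, 0.1630, 0.1661, 0.1721, 0.2174], E[r] = 1.8444, γ^t·E[r] = 0.632629, running G = 4.294189
t=4: π = [0.1281, 0.1534, 0.1629, 0.1665, 0.1719, 0.2172], E[r] = 1.8442, γ^t·E[r] = 0.442783, running G = 4.736972
t=5: π = [0.1282, 0.1534, 0.1629, 0.1665, 0.1718, 0.2172], E[r] = 1.8442, γ^t·E[r] = 0.309959, running G = 5.046931
t=6: π = [0.1282, 0.1533, 0.1629, 0.1665, 0.1718, 0.2172], E[r] = 1.8442, γ^t·E[r] = 0.216973, running G = 5.263904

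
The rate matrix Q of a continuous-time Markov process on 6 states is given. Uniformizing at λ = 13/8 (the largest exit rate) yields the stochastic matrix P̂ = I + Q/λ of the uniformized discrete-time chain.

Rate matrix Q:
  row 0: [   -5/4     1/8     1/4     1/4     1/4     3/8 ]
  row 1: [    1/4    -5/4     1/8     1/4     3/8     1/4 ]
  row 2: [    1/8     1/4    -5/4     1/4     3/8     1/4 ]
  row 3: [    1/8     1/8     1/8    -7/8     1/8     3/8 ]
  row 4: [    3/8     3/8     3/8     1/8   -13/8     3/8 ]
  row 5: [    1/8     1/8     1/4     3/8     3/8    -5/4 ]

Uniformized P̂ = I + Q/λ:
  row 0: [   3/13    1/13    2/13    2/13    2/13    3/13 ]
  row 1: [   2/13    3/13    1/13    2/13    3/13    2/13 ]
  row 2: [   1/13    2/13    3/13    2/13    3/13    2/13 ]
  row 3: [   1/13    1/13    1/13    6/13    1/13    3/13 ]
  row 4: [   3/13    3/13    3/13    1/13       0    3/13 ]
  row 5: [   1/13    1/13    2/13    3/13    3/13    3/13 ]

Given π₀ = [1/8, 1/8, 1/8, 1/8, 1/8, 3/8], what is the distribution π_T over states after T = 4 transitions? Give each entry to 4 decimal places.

π = [0.1306, 0.1322, 0.1494, 0.2280, 0.1507, 0.2091]

t=0: π = [0.1250, 0.1250, 0.1250, 0.1250, 0.1250, 0.3750]
t=1: π = [0.1250, 0.1250, 0.1538, 0.2115, 0.1731, 0.2115]
t=2: π = [0.1324, 0.1346, 0.1531, 0.2219, 0.1487, 0.2093]
t=3: π = [0.1305, 0.1323, 0.1496, 0.2268, 0.1521, 0.2086]
t=4: π = [0.1306, 0.1322, 0.1494, 0.2280, 0.1507, 0.2091]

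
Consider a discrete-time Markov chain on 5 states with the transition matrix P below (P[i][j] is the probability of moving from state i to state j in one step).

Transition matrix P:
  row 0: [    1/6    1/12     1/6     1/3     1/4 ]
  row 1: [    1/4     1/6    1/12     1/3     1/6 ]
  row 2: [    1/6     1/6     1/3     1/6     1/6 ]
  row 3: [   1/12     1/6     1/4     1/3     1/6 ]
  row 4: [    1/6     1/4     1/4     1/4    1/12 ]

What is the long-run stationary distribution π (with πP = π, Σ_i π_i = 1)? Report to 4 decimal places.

π = [0.1572, 0.1674, 0.2280, 0.2815, 0.1659]

Balance equations π_j = Σ_i π_i·P[i][j]:
  π_0 = 1/6·π_0 + 1/4·π_1 + 1/6·π_2 + 1/12·π_3 + 1/6·π_4
  π_1 = 1/12·π_0 + 1/6·π_1 + 1/6·π_2 + 1/6·π_3 + 1/4·π_4
  π_2 = 1/6·π_0 + 1/12·π_1 + 1/3·π_2 + 1/4·π_3 + 1/4·π_4
  π_3 = 1/3·π_0 + 1/3·π_1 + 1/6·π_2 + 1/3·π_3 + 1/4·π_4
  normalize: π_0 + π_1 + π_2 + π_3 + π_4 = 1
Solving the linear system gives exactly π = [752/4785, 267/1595, 1091/4785, 449/1595, 794/4785].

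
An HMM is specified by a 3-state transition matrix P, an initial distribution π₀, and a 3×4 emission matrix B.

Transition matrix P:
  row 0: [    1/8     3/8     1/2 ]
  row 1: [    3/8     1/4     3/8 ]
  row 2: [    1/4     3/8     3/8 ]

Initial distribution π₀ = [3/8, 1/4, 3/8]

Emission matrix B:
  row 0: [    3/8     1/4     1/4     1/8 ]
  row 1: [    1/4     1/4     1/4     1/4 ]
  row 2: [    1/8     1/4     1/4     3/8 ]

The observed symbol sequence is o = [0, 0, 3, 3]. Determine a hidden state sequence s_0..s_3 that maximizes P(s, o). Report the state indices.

t=0: δ = [1.406e-01, 6.250e-02, 4.688e-02]  (obs o_0=0)
t=1: δ = [8.789e-03, 1.318e-02, 8.789e-03]  ψ = [1, 0, 0]  (obs o_1=0)
t=2: δ = [6.180e-04, 8.240e-04, 1.854e-03]  ψ = [1, 0, 1]  (obs o_2=3)
t=3: δ = [5.794e-05, 1.738e-04, 2.607e-04]  ψ = [2, 2, 2]  (obs o_3=3)
backtrack: best end state = 2; path = [0, 1, 2, 2]

path = [0, 1, 2, 2]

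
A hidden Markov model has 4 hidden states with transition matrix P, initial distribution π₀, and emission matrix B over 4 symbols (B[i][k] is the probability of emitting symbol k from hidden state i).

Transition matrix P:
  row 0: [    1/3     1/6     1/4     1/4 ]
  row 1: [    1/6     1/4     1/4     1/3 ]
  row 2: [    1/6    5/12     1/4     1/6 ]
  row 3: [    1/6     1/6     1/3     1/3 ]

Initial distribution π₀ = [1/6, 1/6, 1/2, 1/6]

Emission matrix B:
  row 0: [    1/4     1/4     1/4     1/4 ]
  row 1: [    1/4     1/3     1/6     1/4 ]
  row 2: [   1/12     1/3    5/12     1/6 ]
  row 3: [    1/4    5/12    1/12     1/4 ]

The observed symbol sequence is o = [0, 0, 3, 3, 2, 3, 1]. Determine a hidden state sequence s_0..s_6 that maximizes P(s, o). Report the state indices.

path = [2, 1, 3, 3, 2, 1, 3]

t=0: δ = [4.167e-02, 4.167e-02, 4.167e-02, 4.167e-02]  (obs o_0=0)
t=1: δ = [3.472e-03, 4.340e-03, 1.157e-03, 3.472e-03]  ψ = [0, 2, 3, 1]  (obs o_1=0)
t=2: δ = [2.894e-04, 2.713e-04, 1.929e-04, 3.617e-04]  ψ = [0, 1, 3, 1]  (obs o_2=3)
t=3: δ = [2.411e-05, 2.009e-05, 2.009e-05, 3.014e-05]  ψ = [0, 2, 3, 3]  (obs o_3=3)
t=4: δ = [2.009e-06, 1.395e-06, 4.186e-06, 8.372e-07]  ψ = [0, 2, 3, 3]  (obs o_4=2)
t=5: δ = [1.744e-07, 4.361e-07, 1.744e-07, 1.744e-07]  ψ = [2, 2, 2, 2]  (obs o_5=3)
t=6: δ = [1.817e-08, 3.634e-08, 3.634e-08, 6.056e-08]  ψ = [1, 1, 1, 1]  (obs o_6=1)
backtrack: best end state = 3; path = [2, 1, 3, 3, 2, 1, 3]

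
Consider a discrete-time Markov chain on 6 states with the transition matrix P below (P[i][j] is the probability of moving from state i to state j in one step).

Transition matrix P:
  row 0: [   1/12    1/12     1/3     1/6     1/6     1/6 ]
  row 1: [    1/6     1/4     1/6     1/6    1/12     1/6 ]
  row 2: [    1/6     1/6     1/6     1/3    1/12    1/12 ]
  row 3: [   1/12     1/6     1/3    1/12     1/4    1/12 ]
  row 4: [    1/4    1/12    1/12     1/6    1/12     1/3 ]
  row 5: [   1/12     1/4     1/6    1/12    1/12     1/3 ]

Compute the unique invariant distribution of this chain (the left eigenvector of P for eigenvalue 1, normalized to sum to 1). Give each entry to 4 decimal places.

π = [0.1358, 0.1753, 0.2076, 0.1714, 0.1232, 0.1867]

Balance equations π_j = Σ_i π_i·P[i][j]:
  π_0 = 1/12·π_0 + 1/6·π_1 + 1/6·π_2 + 1/12·π_3 + 1/4·π_4 + 1/12·π_5
  π_1 = 1/12·π_0 + 1/4·π_1 + 1/6·π_2 + 1/6·π_3 + 1/12·π_4 + 1/4·π_5
  π_2 = 1/3·π_0 + 1/6·π_1 + 1/6·π_2 + 1/3·π_3 + 1/12·π_4 + 1/6·π_5
  π_3 = 1/6·π_0 + 1/6·π_1 + 1/3·π_2 + 1/12·π_3 + 1/6·π_4 + 1/12·π_5
  π_4 = 1/6·π_0 + 1/12·π_1 + 1/12·π_2 + 1/4·π_3 + 1/12·π_4 + 1/12·π_5
  normalize: π_0 + π_1 + π_2 + π_3 + π_4 + π_5 = 1
Solving the linear system gives exactly π = [638/4699, 1647/9398, 1951/9398, 1611/9398, 579/4699, 1755/9398].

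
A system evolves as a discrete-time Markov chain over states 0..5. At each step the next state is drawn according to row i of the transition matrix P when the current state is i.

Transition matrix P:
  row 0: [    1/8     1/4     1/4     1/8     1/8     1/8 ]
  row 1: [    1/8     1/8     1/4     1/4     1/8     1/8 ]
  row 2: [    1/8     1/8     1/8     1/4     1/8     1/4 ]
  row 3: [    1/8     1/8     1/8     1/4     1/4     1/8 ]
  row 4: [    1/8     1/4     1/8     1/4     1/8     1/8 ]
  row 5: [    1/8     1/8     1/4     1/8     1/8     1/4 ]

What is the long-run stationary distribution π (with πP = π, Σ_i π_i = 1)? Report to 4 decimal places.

Balance equations π_j = Σ_i π_i·P[i][j]:
  π_0 = 1/8·π_0 + 1/8·π_1 + 1/8·π_2 + 1/8·π_3 + 1/8·π_4 + 1/8·π_5
  π_1 = 1/4·π_0 + 1/8·π_1 + 1/8·π_2 + 1/8·π_3 + 1/4·π_4 + 1/8·π_5
  π_2 = 1/4·π_0 + 1/4·π_1 + 1/8·π_2 + 1/8·π_3 + 1/8·π_4 + 1/4·π_5
  π_3 = 1/8·π_0 + 1/4·π_1 + 1/4·π_2 + 1/4·π_3 + 1/4·π_4 + 1/8·π_5
  π_4 = 1/8·π_0 + 1/8·π_1 + 1/8·π_2 + 1/4·π_3 + 1/8·π_4 + 1/8·π_5
  normalize: π_0 + π_1 + π_2 + π_3 + π_4 + π_5 = 1
Solving the linear system gives exactly π = [1/8, 214/1341, 1949/10728, 286/1341, 1627/10728, 1811/10728].

π = [0.1250, 0.1596, 0.1817, 0.2133, 0.1517, 0.1688]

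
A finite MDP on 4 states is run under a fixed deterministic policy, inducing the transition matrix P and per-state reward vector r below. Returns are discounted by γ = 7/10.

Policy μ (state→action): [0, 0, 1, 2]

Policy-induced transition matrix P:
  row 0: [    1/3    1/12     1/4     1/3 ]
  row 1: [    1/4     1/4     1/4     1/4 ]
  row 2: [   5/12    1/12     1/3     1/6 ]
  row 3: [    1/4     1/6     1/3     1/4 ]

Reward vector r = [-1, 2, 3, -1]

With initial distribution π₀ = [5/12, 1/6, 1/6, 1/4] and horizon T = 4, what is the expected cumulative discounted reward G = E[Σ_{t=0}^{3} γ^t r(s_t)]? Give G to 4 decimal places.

t=0: π = [0.4167, 0.1667, 0.1667, 0.2500], E[r] = 0.1667, γ^t·E[r] = 0.166667, running G = 0.166667
t=1: π = [0.3125, 0.1319, 0.2847, 0.2708], E[r] = 0.5347, γ^t·E[r] = 0.374306, running G = 0.540972
t=2: π = [0.3235, 0.1279, 0.2963, 0.2523], E[r] = 0.5689, γ^t·E[r] = 0.278744, running G = 0.819716
t=3: π = [0.3263, 0.1257, 0.2957, 0.2523], E[r] = 0.5599, γ^t·E[r] = 0.192044, running G = 1.011761

G = 1.0118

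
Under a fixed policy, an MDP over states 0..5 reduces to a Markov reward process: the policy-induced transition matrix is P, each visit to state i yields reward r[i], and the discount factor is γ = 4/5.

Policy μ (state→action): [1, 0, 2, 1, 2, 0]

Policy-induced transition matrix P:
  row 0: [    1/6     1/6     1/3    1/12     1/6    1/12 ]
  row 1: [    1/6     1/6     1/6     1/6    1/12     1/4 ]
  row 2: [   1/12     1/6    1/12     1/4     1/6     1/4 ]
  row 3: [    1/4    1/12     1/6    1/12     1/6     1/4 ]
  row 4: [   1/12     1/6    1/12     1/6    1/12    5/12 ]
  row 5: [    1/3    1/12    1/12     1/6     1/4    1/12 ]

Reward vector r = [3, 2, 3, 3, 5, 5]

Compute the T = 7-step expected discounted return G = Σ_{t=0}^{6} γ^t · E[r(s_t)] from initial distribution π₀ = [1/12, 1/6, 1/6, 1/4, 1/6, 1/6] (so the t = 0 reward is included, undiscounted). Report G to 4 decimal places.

G = 14.1662

t=0: π = [0.0833, 0.1667, 0.1667, 0.2500, 0.1667, 0.1667], E[r] = 3.5000, γ^t·E[r] = 3.500000, running G = 3.500000
t=1: π = [0.1875, 0.1319, 0.1389, 0.1528, 0.1528, 0.2361], E[r] = 3.6458, γ^t·E[r] = 2.916667, running G = 6.416667
t=2: π = [0.1944, 0.1343, 0.1539, 0.1499, 0.1626, 0.2049], E[r] = 3.6007, γ^t·E[r] = 2.304444, running G = 8.721111
t=3: π = [0.1869, 0.1371, 0.1556, 0.1508, 0.1590, 0.2106], E[r] = 3.6020, γ^t·E[r] = 1.844222, running G = 10.565333
t=4: π = [0.1881, 0.1366, 0.1541, 0.1515, 0.1595, 0.2103], E[r] = 3.6030, γ^t·E[r] = 1.475801, running G = 12.041134
t=5: π = [0.1882, 0.1365, 0.1544, 0.1512, 0.1595, 0.2102], E[r] = 3.6029, γ^t·E[r] = 1.180598, running G = 13.221732
t=6: π = [0.1881, 0.1365, 0.1544, 0.1512, 0.1595, 0.2102], E[r] = 3.6028, γ^t·E[r] = 0.944465, running G = 14.166197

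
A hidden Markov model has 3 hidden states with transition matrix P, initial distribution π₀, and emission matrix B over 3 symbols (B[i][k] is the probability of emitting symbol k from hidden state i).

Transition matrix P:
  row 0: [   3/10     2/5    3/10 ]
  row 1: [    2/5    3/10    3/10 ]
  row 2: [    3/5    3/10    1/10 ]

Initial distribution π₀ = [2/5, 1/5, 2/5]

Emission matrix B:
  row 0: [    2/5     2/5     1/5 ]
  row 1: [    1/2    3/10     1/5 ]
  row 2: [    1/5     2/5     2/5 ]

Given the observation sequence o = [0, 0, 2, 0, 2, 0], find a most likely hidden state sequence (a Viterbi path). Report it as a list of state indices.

path = [0, 1, 2, 0, 2, 0]

t=0: δ = [1.600e-01, 1.000e-01, 8.000e-02]  (obs o_0=0)
t=1: δ = [1.920e-02, 3.200e-02, 9.600e-03]  ψ = [0, 0, 0]  (obs o_1=0)
t=2: δ = [2.560e-03, 1.920e-03, 3.840e-03]  ψ = [1, 1, 1]  (obs o_2=2)
t=3: δ = [9.216e-04, 5.760e-04, 1.536e-04]  ψ = [2, 2, 0]  (obs o_3=0)
t=4: δ = [5.530e-05, 7.373e-05, 1.106e-04]  ψ = [0, 0, 0]  (obs o_4=2)
t=5: δ = [2.654e-05, 1.659e-05, 4.424e-06]  ψ = [2, 2, 1]  (obs o_5=0)
backtrack: best end state = 0; path = [0, 1, 2, 0, 2, 0]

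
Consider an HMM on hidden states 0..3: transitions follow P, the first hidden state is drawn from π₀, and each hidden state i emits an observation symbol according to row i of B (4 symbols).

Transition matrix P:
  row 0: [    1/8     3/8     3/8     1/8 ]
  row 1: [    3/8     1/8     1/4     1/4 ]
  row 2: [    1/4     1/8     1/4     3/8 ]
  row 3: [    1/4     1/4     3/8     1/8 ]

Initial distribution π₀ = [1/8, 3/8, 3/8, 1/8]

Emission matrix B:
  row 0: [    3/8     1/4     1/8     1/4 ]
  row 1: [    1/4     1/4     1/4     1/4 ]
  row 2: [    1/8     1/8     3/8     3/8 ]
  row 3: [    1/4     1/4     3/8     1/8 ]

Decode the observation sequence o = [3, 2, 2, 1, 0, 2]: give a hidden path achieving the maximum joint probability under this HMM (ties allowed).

path = [2, 3, 2, 3, 0, 2]

t=0: δ = [3.125e-02, 9.375e-02, 1.406e-01, 1.562e-02]  (obs o_0=3)
t=1: δ = [4.395e-03, 4.395e-03, 1.318e-02, 1.978e-02]  ψ = [1, 2, 2, 2]  (obs o_1=2)
t=2: δ = [6.180e-04, 1.236e-03, 2.781e-03, 1.854e-03]  ψ = [3, 3, 3, 2]  (obs o_2=2)
t=3: δ = [1.738e-04, 1.159e-04, 8.690e-05, 2.607e-04]  ψ = [2, 3, 2, 2]  (obs o_3=1)
t=4: δ = [2.444e-05, 1.629e-05, 1.222e-05, 8.147e-06]  ψ = [3, 0, 3, 2]  (obs o_4=0)
t=5: δ = [7.638e-07, 2.291e-06, 3.437e-06, 1.719e-06]  ψ = [1, 0, 0, 2]  (obs o_5=2)
backtrack: best end state = 2; path = [2, 3, 2, 3, 0, 2]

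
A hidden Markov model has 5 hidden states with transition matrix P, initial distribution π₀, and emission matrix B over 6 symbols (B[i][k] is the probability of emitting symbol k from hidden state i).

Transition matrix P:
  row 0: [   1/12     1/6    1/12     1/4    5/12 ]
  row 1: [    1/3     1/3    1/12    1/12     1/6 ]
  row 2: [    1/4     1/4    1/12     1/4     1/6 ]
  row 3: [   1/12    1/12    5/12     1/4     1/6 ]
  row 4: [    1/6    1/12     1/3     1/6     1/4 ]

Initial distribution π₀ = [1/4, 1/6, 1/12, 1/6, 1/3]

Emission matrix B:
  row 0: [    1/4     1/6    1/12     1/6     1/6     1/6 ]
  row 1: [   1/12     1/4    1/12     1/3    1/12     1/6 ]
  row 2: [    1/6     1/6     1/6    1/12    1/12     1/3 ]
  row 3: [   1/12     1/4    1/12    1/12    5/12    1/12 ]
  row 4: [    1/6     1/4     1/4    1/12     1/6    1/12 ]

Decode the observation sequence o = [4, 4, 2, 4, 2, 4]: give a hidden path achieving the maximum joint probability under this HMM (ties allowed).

t=0: δ = [4.167e-02, 1.389e-02, 6.944e-03, 6.944e-02, 5.556e-02]  (obs o_0=4)
t=1: δ = [1.543e-03, 5.787e-04, 2.411e-03, 7.234e-03, 2.894e-03]  ψ = [4, 0, 3, 3, 0]  (obs o_1=4)
t=2: δ = [5.023e-05, 5.023e-05, 5.023e-04, 1.507e-04, 3.014e-04]  ψ = [2, 2, 3, 3, 3]  (obs o_2=2)
t=3: δ = [2.093e-05, 1.047e-05, 8.372e-06, 5.233e-05, 1.395e-05]  ψ = [2, 2, 4, 2, 2]  (obs o_3=4)
t=4: δ = [3.634e-07, 3.634e-07, 3.634e-06, 1.090e-06, 2.180e-06]  ψ = [3, 3, 3, 3, 0]  (obs o_4=2)
t=5: δ = [1.514e-07, 7.571e-08, 6.056e-08, 3.785e-07, 1.009e-07]  ψ = [2, 2, 4, 2, 2]  (obs o_5=4)
backtrack: best end state = 3; path = [3, 3, 2, 3, 2, 3]

path = [3, 3, 2, 3, 2, 3]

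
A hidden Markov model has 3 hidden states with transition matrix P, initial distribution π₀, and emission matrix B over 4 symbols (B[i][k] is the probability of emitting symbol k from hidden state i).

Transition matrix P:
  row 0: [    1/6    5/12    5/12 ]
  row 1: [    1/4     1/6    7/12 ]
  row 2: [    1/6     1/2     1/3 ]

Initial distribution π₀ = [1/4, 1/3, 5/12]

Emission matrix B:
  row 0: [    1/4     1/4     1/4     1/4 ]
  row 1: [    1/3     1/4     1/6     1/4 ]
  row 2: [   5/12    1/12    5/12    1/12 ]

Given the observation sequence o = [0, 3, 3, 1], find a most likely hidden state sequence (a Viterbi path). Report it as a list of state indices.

path = [2, 1, 0, 1]

t=0: δ = [6.250e-02, 1.111e-01, 1.736e-01]  (obs o_0=0)
t=1: δ = [7.234e-03, 2.170e-02, 5.401e-03]  ψ = [2, 2, 1]  (obs o_1=3)
t=2: δ = [1.356e-03, 9.042e-04, 1.055e-03]  ψ = [1, 1, 1]  (obs o_2=3)
t=3: δ = [5.651e-05, 1.413e-04, 4.710e-05]  ψ = [0, 0, 0]  (obs o_3=1)
backtrack: best end state = 1; path = [2, 1, 0, 1]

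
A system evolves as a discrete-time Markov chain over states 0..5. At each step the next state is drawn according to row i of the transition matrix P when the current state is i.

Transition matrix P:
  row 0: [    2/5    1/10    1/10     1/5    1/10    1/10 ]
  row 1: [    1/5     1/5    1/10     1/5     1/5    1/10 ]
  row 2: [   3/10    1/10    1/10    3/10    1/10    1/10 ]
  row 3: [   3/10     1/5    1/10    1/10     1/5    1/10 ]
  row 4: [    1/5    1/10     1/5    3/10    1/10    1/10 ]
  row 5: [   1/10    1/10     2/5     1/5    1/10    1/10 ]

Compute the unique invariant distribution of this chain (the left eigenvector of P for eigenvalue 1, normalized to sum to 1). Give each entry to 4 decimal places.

π = [0.2813, 0.1341, 0.1434, 0.2070, 0.1341, 0.1000]

Balance equations π_j = Σ_i π_i·P[i][j]:
  π_0 = 2/5·π_0 + 1/5·π_1 + 3/10·π_2 + 3/10·π_3 + 1/5·π_4 + 1/10·π_5
  π_1 = 1/10·π_0 + 1/5·π_1 + 1/10·π_2 + 1/5·π_3 + 1/10·π_4 + 1/10·π_5
  π_2 = 1/10·π_0 + 1/10·π_1 + 1/10·π_2 + 1/10·π_3 + 1/5·π_4 + 2/5·π_5
  π_3 = 1/5·π_0 + 1/5·π_1 + 3/10·π_2 + 1/10·π_3 + 3/10·π_4 + 1/5·π_5
  π_4 = 1/10·π_0 + 1/5·π_1 + 1/10·π_2 + 1/5·π_3 + 1/10·π_4 + 1/10·π_5
  normalize: π_0 + π_1 + π_2 + π_3 + π_4 + π_5 = 1
Solving the linear system gives exactly π = [1377/4895, 1313/9790, 702/4895, 2027/9790, 1313/9790, 1/10].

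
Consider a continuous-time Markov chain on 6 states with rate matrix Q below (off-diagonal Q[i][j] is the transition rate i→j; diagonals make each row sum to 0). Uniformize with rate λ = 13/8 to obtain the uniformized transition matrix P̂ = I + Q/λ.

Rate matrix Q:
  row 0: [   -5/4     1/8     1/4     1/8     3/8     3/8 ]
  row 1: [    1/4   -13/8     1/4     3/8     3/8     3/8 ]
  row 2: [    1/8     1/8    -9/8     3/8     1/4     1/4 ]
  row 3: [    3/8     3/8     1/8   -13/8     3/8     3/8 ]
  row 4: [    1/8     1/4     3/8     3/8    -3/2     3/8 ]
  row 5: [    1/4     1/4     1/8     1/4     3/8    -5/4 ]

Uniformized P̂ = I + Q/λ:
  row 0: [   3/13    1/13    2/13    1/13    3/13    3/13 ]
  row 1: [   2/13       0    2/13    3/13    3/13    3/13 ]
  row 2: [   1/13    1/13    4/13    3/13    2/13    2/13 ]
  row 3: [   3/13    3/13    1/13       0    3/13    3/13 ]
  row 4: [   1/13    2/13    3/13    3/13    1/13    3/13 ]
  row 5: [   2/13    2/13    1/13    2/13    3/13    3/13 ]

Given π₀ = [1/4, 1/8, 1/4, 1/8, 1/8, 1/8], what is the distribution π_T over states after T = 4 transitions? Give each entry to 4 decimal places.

π = [0.1501, 0.1227, 0.1652, 0.1551, 0.1890, 0.2180]

t=0: π = [0.2500, 0.1250, 0.2500, 0.1250, 0.1250, 0.1250]
t=1: π = [0.1538, 0.1058, 0.1827, 0.1538, 0.1923, 0.2115]
t=2: π = [0.1487, 0.1235, 0.1686, 0.1553, 0.1871, 0.2167]
t=3: π = [0.1499, 0.1224, 0.1656, 0.1554, 0.1890, 0.2178]
t=4: π = [0.1501, 0.1227, 0.1652, 0.1551, 0.1890, 0.2180]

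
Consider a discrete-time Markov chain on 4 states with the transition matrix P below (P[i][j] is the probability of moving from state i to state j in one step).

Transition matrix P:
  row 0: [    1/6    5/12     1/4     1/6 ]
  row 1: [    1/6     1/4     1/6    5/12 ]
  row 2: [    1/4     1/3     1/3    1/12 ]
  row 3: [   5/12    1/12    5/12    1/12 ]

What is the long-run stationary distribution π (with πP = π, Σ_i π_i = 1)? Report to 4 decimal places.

π = [0.2395, 0.2807, 0.2830, 0.1969]

Balance equations π_j = Σ_i π_i·P[i][j]:
  π_0 = 1/6·π_0 + 1/6·π_1 + 1/4·π_2 + 5/12·π_3
  π_1 = 5/12·π_0 + 1/4·π_1 + 1/3·π_2 + 1/12·π_3
  π_2 = 1/4·π_0 + 1/6·π_1 + 1/3·π_2 + 5/12·π_3
  normalize: π_0 + π_1 + π_2 + π_3 = 1
Solving the linear system gives exactly π = [517/2159, 606/2159, 611/2159, 25/127].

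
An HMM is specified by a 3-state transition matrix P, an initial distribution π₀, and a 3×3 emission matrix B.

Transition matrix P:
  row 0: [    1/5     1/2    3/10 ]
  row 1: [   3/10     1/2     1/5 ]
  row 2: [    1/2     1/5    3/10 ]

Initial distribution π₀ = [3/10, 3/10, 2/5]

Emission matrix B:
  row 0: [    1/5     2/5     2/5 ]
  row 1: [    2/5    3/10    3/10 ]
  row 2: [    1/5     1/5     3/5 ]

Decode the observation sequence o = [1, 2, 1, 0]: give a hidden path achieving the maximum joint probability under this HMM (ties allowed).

t=0: δ = [1.200e-01, 9.000e-02, 8.000e-02]  (obs o_0=1)
t=1: δ = [1.600e-02, 1.800e-02, 2.160e-02]  ψ = [2, 0, 0]  (obs o_1=2)
t=2: δ = [4.320e-03, 2.700e-03, 1.296e-03]  ψ = [2, 1, 2]  (obs o_2=1)
t=3: δ = [1.728e-04, 8.640e-04, 2.592e-04]  ψ = [0, 0, 0]  (obs o_3=0)
backtrack: best end state = 1; path = [0, 2, 0, 1]

path = [0, 2, 0, 1]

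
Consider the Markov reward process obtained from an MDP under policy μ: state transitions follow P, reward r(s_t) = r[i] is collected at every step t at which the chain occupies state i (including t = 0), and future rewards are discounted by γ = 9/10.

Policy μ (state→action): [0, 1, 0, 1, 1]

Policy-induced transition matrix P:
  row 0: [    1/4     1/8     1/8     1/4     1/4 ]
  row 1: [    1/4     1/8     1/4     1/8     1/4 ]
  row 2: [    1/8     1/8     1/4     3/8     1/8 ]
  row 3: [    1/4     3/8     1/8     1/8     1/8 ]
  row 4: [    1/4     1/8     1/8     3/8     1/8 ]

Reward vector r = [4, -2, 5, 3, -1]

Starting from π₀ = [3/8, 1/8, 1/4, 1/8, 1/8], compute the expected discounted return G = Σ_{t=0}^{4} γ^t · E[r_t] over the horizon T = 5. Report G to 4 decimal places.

t=0: π = [0.3750, 0.1250, 0.2500, 0.1250, 0.1250], E[r] = 2.7500, γ^t·E[r] = 2.750000, running G = 2.750000
t=1: π = [0.2188, 0.1563, 0.1719, 0.2656, 0.1875], E[r] = 2.0313, γ^t·E[r] = 1.828125, running G = 4.578125
t=2: π = [0.2285, 0.1914, 0.1660, 0.2422, 0.1719], E[r] = 1.9160, γ^t·E[r] = 1.551973, running G = 6.130098
t=3: π = [0.2292, 0.1855, 0.1697, 0.2380, 0.1775], E[r] = 1.9309, γ^t·E[r] = 1.407632, running G = 7.537730
t=4: π = [0.2288, 0.1845, 0.1694, 0.2404, 0.1768], E[r] = 1.9377, γ^t·E[r] = 1.271294, running G = 8.809024

G = 8.8090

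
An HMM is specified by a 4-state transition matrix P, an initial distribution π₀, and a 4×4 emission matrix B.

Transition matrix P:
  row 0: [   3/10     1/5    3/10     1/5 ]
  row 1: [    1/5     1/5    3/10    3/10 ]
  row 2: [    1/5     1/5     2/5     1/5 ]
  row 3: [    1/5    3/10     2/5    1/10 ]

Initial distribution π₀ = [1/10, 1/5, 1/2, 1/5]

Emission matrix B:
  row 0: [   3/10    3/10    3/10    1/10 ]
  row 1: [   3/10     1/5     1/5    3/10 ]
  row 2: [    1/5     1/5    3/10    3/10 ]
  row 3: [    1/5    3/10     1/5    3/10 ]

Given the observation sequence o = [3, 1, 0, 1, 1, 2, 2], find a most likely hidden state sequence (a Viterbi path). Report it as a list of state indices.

path = [2, 2, 2, 2, 2, 2, 2]

t=0: δ = [1.000e-02, 6.000e-02, 1.500e-01, 6.000e-02]  (obs o_0=3)
t=1: δ = [9.000e-03, 6.000e-03, 1.200e-02, 9.000e-03]  ψ = [2, 2, 2, 2]  (obs o_1=1)
t=2: δ = [8.100e-04, 8.100e-04, 9.600e-04, 4.800e-04]  ψ = [0, 3, 2, 2]  (obs o_2=0)
t=3: δ = [7.290e-05, 3.840e-05, 7.680e-05, 7.290e-05]  ψ = [0, 2, 2, 1]  (obs o_3=1)
t=4: δ = [6.561e-06, 4.374e-06, 6.144e-06, 4.608e-06]  ψ = [0, 3, 2, 2]  (obs o_4=1)
t=5: δ = [5.905e-07, 2.765e-07, 7.373e-07, 2.624e-07]  ψ = [0, 3, 2, 0]  (obs o_5=2)
t=6: δ = [5.314e-08, 2.949e-08, 8.847e-08, 2.949e-08]  ψ = [0, 2, 2, 2]  (obs o_6=2)
backtrack: best end state = 2; path = [2, 2, 2, 2, 2, 2, 2]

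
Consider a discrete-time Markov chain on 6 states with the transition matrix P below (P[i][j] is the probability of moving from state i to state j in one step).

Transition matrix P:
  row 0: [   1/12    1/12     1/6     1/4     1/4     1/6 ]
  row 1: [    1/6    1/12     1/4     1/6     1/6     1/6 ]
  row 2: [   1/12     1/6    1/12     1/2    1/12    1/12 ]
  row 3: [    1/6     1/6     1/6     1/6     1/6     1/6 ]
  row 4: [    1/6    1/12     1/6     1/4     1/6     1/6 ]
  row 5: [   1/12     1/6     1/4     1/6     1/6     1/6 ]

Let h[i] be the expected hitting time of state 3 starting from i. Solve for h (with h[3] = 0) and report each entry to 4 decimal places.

h = [3.6816, 3.9174, 2.8305, 0.0000, 3.6816, 3.9371]

First-step conditioning: h[3] = 0; for i ≠ 3, h[i] = 1 + Σ_k P[i][k]·h[k].
  h[0] = 1 + 1/12·h[0] + 1/12·h[1] + 1/6·h[2] + 1/4·h[4] + 1/6·h[5]
  h[1] = 1 + 1/6·h[0] + 1/12·h[1] + 1/4·h[2] + 1/6·h[4] + 1/6·h[5]
  h[2] = 1 + 1/12·h[0] + 1/6·h[1] + 1/12·h[2] + 1/12·h[4] + 1/12·h[5]
  h[4] = 1 + 1/6·h[0] + 1/12·h[1] + 1/6·h[2] + 1/6·h[4] + 1/6·h[5]
  h[5] = 1 + 1/12·h[0] + 1/6·h[1] + 1/4·h[2] + 1/6·h[4] + 1/6·h[5]
Solving the 5×5 linear system over states ≠ 3 gives exactly h = [7492/2035, 7972/2035, 1152/407, 0, 7492/2035, 8012/2035] (h[3] = 0 is the target).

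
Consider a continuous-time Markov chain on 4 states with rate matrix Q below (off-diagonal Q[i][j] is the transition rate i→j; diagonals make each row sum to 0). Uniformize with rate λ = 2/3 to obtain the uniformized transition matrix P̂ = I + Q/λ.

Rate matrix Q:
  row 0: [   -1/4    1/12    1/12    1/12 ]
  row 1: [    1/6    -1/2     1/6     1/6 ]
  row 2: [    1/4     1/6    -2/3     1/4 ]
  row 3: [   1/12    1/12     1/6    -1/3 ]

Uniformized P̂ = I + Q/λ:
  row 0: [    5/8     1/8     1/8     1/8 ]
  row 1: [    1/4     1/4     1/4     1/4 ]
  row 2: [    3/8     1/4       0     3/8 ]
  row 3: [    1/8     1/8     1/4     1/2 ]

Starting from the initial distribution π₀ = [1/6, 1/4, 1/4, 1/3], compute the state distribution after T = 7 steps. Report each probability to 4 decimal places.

π = [0.3723, 0.1661, 0.1628, 0.2987]

t=0: π = [0.1667, 0.2500, 0.2500, 0.3333]
t=1: π = [0.3021, 0.1875, 0.1667, 0.3438]
t=2: π = [0.3411, 0.1693, 0.1706, 0.3190]
t=3: π = [0.3594, 0.1675, 0.1647, 0.3084]
t=4: π = [0.3668, 0.1665, 0.1639, 0.3028]
t=5: π = [0.3702, 0.1663, 0.1632, 0.3003]
t=6: π = [0.3717, 0.1662, 0.1629, 0.2992]
t=7: π = [0.3723, 0.1661, 0.1628, 0.2987]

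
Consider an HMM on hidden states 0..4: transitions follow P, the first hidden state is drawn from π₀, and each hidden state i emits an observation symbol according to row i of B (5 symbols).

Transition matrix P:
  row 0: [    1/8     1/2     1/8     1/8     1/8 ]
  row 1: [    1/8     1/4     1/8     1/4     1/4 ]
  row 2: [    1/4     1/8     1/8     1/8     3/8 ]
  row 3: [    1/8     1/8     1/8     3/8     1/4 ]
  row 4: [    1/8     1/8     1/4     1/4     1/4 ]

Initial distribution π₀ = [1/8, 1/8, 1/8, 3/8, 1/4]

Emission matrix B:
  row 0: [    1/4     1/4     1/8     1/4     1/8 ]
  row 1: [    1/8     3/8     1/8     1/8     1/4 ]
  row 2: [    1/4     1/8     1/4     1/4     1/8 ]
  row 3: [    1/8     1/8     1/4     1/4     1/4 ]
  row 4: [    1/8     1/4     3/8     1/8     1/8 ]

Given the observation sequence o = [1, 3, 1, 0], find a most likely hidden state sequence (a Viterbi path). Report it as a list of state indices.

t=0: δ = [3.125e-02, 4.688e-02, 1.562e-02, 4.688e-02, 6.250e-02]  (obs o_0=1)
t=1: δ = [1.953e-03, 1.953e-03, 3.906e-03, 4.395e-03, 1.953e-03]  ψ = [4, 0, 4, 3, 4]  (obs o_1=3)
t=2: δ = [2.441e-04, 3.662e-04, 6.866e-05, 2.060e-04, 3.662e-04]  ψ = [2, 0, 3, 3, 2]  (obs o_2=1)
t=3: δ = [1.144e-05, 1.526e-05, 2.289e-05, 1.144e-05, 1.144e-05]  ψ = [1, 0, 4, 1, 1]  (obs o_3=0)
backtrack: best end state = 2; path = [4, 2, 4, 2]

path = [4, 2, 4, 2]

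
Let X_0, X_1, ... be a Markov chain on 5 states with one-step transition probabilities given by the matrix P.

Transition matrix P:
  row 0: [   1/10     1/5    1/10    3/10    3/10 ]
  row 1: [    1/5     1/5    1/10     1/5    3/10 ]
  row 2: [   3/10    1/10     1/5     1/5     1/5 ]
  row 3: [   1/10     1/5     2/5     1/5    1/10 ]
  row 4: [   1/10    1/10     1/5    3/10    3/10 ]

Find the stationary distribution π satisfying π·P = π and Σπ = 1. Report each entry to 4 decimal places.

π = [0.1588, 0.1553, 0.2164, 0.2389, 0.2306]

Balance equations π_j = Σ_i π_i·P[i][j]:
  π_0 = 1/10·π_0 + 1/5·π_1 + 3/10·π_2 + 1/10·π_3 + 1/10·π_4
  π_1 = 1/5·π_0 + 1/5·π_1 + 1/10·π_2 + 1/5·π_3 + 1/10·π_4
  π_2 = 1/10·π_0 + 1/10·π_1 + 1/5·π_2 + 2/5·π_3 + 1/5·π_4
  π_3 = 3/10·π_0 + 1/5·π_1 + 1/5·π_2 + 1/5·π_3 + 3/10·π_4
  normalize: π_0 + π_1 + π_2 + π_3 + π_4 = 1
Solving the linear system gives exactly π = [1633/10283, 1597/10283, 2225/10283, 27/113, 2371/10283].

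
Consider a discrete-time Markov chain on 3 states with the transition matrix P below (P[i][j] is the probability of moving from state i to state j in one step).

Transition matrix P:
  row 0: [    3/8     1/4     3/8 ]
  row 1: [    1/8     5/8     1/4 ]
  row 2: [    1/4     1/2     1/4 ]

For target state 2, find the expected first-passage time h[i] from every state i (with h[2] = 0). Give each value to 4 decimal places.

First-step conditioning: h[2] = 0; for i ≠ 2, h[i] = 1 + Σ_k P[i][k]·h[k].
  h[0] = 1 + 3/8·h[0] + 1/4·h[1]
  h[1] = 1 + 1/8·h[0] + 5/8·h[1]
Solving the 2×2 linear system over states ≠ 2 gives exactly h = [40/13, 48/13, 0] (h[2] = 0 is the target).

h = [3.0769, 3.6923, 0.0000]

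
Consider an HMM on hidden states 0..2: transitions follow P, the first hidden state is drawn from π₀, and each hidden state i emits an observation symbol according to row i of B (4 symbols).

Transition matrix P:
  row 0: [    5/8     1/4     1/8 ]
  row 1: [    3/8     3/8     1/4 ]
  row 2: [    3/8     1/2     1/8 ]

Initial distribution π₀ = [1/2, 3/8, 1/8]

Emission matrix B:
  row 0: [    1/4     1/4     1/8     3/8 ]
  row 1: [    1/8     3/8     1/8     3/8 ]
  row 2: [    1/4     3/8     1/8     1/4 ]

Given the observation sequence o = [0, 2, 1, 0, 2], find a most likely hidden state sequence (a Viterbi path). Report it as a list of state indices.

t=0: δ = [1.250e-01, 4.688e-02, 3.125e-02]  (obs o_0=0)
t=1: δ = [9.766e-03, 3.906e-03, 1.953e-03]  ψ = [0, 0, 0]  (obs o_1=2)
t=2: δ = [1.526e-03, 9.155e-04, 4.578e-04]  ψ = [0, 0, 0]  (obs o_2=1)
t=3: δ = [2.384e-04, 4.768e-05, 5.722e-05]  ψ = [0, 0, 1]  (obs o_3=0)
t=4: δ = [1.863e-05, 7.451e-06, 3.725e-06]  ψ = [0, 0, 0]  (obs o_4=2)
backtrack: best end state = 0; path = [0, 0, 0, 0, 0]

path = [0, 0, 0, 0, 0]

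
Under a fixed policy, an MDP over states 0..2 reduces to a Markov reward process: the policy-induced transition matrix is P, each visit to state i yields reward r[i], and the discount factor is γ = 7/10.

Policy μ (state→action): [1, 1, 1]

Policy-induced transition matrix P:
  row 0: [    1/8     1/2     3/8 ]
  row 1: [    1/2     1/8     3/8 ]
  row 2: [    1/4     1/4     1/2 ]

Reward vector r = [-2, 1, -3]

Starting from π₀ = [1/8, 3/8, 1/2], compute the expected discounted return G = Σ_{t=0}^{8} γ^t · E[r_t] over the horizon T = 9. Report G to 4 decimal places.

t=0: π = [0.1250, 0.3750, 0.5000], E[r] = -1.3750, γ^t·E[r] = -1.375000, running G = -1.375000
t=1: π = [0.3281, 0.2344, 0.4375], E[r] = -1.7344, γ^t·E[r] = -1.214063, running G = -2.589063
t=2: π = [0.2676, 0.3027, 0.4297], E[r] = -1.5215, γ^t·E[r] = -0.745527, running G = -3.334590
t=3: π = [0.2922, 0.2791, 0.4287], E[r] = -1.5916, γ^t·E[r] = -0.545903, running G = -3.880492
t=4: π = [0.2832, 0.2882, 0.4286], E[r] = -1.5641, γ^t·E[r] = -0.375530, running G = -4.256022
t=5: π = [0.2866, 0.2848, 0.4286], E[r] = -1.5742, γ^t·E[r] = -0.264578, running G = -4.520601
t=6: π = [0.2854, 0.2861, 0.4286], E[r] = -1.5704, γ^t·E[r] = -0.184754, running G = -4.705355
t=7: π = [0.2858, 0.2856, 0.4286], E[r] = -1.5718, γ^t·E[r] = -0.129446, running G = -4.834801
t=8: π = [0.2857, 0.2858, 0.4286], E[r] = -1.5713, γ^t·E[r] = -0.090581, running G = -4.925382

G = -4.9254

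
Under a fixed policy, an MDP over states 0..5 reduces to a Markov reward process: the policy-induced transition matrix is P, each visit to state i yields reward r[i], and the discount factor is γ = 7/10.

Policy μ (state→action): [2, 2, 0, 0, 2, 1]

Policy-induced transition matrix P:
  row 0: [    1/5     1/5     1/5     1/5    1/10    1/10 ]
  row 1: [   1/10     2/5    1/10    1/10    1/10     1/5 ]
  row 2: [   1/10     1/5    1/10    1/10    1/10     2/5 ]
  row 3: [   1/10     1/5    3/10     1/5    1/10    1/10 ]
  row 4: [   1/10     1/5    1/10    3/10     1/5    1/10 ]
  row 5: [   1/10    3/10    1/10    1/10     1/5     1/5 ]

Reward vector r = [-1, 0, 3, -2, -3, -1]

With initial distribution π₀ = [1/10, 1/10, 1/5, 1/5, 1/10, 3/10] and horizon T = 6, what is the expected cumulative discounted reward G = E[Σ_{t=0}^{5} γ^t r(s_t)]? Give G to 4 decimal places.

G = -1.6275

t=0: π = [0.1000, 0.1000, 0.2000, 0.2000, 0.1000, 0.3000], E[r] = -0.5000, γ^t·E[r] = -0.500000, running G = -0.500000
t=1: π = [0.1100, 0.2500, 0.1500, 0.1500, 0.1400, 0.2000], E[r] = -0.5800, γ^t·E[r] = -0.406000, running G = -0.906000
t=2: π = [0.1110, 0.2700, 0.1410, 0.1540, 0.1340, 0.1900], E[r] = -0.5880, γ^t·E[r] = -0.288120, running G = -1.194120
t=3: π = [0.1111, 0.2730, 0.1419, 0.1533, 0.1324, 0.1883], E[r] = -0.5775, γ^t·E[r] = -0.198083, running G = -1.392203
t=4: π = [0.1111, 0.2734, 0.1418, 0.1529, 0.1321, 0.1887], E[r] = -0.5766, γ^t·E[r] = -0.138430, running G = -1.530632
t=5: π = [0.1111, 0.2736, 0.1417, 0.1528, 0.1321, 0.1887], E[r] = -0.5766, γ^t·E[r] = -0.096915, running G = -1.627547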